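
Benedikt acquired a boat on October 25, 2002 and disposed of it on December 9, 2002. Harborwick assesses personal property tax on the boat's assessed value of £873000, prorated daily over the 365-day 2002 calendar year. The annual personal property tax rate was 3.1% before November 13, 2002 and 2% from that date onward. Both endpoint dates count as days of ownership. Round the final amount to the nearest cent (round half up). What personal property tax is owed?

October 25 – November 12, 2002: 19 days at 3.1% → £873000 × 3.1% × 19/365 = £1408.7589
November 13 – December 9, 2002: 27 days at 2% → £873000 × 2% × 27/365 = £1291.5616
Total = £2700.3205

£2700.32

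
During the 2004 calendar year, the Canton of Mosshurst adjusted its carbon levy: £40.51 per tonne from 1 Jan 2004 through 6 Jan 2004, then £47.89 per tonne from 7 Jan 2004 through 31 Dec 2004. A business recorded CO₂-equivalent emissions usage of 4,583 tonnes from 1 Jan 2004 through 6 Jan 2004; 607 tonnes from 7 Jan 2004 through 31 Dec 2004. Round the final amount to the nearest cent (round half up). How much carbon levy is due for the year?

£214,726.56

1 Jan – 6 Jan 2004: 4,583 tonnes at £40.51/tonne → £185,657.33
7 Jan – 31 Dec 2004: 607 tonnes at £47.89/tonne → £29,069.23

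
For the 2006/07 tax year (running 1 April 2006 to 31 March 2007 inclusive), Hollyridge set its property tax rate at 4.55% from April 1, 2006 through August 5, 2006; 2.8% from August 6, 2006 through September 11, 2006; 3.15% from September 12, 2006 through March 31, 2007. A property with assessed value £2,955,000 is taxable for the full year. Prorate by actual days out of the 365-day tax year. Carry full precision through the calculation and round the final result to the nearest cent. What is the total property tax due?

April 1 – August 5, 2006: 127 days at 4.55% → £2,955,000 × 4.55% × 127/365 = £46,782.1027
August 6 – September 11, 2006: 37 days at 2.8% → £2,955,000 × 2.8% × 37/365 = £8,387.3425
September 12, 2006 – March 31, 2007: 201 days at 3.15% → £2,955,000 × 3.15% × 201/365 = £51,259.1301
Total = £106,428.5753

£106,428.58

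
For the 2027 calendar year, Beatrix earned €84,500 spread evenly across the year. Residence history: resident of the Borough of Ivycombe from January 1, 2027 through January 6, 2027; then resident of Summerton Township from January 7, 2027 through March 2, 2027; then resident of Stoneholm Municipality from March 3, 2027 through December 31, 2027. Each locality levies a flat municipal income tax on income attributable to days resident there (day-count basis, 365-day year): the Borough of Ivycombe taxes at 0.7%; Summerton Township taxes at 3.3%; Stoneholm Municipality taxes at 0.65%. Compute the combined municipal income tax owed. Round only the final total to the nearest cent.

€887.37

The Borough of Ivycombe, January 1 – January 6, 2027: 6 days → €84,500 × 0.7% × 6/365 = €9.7233
Summerton Township, January 7 – March 2, 2027: 55 days → €84,500 × 3.3% × 55/365 = €420.1849
Stoneholm Municipality, March 3 – December 31, 2027: 304 days → €84,500 × 0.65% × 304/365 = €457.4575
Total = €887.3658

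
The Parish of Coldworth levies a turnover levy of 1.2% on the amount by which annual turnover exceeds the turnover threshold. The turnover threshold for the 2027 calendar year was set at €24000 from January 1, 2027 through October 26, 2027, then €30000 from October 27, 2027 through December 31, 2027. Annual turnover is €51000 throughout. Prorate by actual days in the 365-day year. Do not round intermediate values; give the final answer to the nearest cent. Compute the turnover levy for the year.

January 1 – October 26, 2027: 299 days, exemption €24000 → (€51000 − €24000) × 1.2% × 299/365 = €265.4137
October 27 – December 31, 2027: 66 days, exemption €30000 → (€51000 − €30000) × 1.2% × 66/365 = €45.5671
Total = €310.9808

€310.98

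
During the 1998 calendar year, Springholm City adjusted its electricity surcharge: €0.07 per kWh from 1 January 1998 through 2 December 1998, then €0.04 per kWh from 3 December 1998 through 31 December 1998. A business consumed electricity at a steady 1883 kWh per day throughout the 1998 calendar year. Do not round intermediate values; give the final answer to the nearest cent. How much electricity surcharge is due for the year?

€46,472.44

1 January – 2 December 1998: 336 days × 1883 kWh/day = 632,688 kWh at €0.07/kWh → €44,288.16
3 December – 31 December 1998: 29 days × 1883 kWh/day = 54,607 kWh at €0.04/kWh → €2,184.28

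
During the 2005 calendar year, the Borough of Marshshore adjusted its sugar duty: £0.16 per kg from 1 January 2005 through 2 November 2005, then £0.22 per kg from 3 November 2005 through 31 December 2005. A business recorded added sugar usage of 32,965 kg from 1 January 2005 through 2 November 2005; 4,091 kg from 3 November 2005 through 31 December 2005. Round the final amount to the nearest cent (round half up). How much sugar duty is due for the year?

1 January – 2 November 2005: 32,965 kg at £0.16/kg → £5274.40
3 November – 31 December 2005: 4,091 kg at £0.22/kg → £900.02

£6174.42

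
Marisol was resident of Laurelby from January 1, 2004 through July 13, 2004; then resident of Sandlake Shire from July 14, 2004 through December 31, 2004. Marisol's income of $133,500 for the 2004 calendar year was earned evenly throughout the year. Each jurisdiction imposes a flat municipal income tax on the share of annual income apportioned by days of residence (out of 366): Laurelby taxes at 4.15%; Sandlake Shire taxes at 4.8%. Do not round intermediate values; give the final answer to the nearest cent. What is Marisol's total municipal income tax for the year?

$5,945.67

Laurelby, January 1 – July 13, 2004: 195 days → $133,500 × 4.15% × 195/366 = $2,951.7725
Sandlake Shire, July 14 – December 31, 2004: 171 days → $133,500 × 4.8% × 171/366 = $2,993.9016
Total = $5,945.6742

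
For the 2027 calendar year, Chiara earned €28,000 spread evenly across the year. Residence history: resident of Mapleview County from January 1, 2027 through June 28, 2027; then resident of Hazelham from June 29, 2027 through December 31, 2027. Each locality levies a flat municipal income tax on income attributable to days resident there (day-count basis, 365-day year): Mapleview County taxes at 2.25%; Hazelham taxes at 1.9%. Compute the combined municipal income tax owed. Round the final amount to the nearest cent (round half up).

Mapleview County, January 1 – June 28, 2027: 179 days → €28,000 × 2.25% × 179/365 = €308.9589
Hazelham, June 29 – December 31, 2027: 186 days → €28,000 × 1.9% × 186/365 = €271.1014
Total = €580.0603

€580.06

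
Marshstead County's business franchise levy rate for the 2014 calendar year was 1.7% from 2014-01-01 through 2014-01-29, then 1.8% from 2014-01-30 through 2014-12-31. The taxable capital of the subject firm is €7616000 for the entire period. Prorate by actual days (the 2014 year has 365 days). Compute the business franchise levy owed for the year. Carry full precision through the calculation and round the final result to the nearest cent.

€136482.89

2014-01-01 to 2014-01-29: 29 days at 1.7% → €7616000 × 1.7% × 29/365 = €10286.8164
2014-01-30 to 2014-12-31: 336 days at 1.8% → €7616000 × 1.8% × 336/365 = €126196.0767
Total = €136482.8932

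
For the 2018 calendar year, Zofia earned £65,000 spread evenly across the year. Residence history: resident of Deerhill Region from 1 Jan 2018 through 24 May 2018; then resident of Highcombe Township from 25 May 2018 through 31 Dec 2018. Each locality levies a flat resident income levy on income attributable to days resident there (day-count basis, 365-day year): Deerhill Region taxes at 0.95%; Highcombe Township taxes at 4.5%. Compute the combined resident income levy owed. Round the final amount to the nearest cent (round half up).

Deerhill Region, 1 Jan – 24 May 2018: 144 days → £65,000 × 0.95% × 144/365 = £243.6164
Highcombe Township, 25 May – 31 Dec 2018: 221 days → £65,000 × 4.5% × 221/365 = £1,771.0274
Total = £2,014.6438

£2,014.64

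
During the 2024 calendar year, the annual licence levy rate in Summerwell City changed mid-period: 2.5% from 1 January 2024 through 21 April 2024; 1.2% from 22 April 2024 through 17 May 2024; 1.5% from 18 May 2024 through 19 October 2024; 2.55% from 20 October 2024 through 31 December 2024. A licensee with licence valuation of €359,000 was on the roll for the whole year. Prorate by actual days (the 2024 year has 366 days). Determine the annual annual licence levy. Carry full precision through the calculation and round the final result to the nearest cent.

1 January – 21 April 2024: 112 days at 2.5% → €359,000 × 2.5% × 112/366 = €2,746.4481
22 April – 17 May 2024: 26 days at 1.2% → €359,000 × 1.2% × 26/366 = €306.0328
18 May – 19 October 2024: 155 days at 1.5% → €359,000 × 1.5% × 155/366 = €2,280.5328
20 October – 31 December 2024: 73 days at 2.55% → €359,000 × 2.55% × 73/366 = €1,825.8975
Total = €7,158.9112

€7,158.91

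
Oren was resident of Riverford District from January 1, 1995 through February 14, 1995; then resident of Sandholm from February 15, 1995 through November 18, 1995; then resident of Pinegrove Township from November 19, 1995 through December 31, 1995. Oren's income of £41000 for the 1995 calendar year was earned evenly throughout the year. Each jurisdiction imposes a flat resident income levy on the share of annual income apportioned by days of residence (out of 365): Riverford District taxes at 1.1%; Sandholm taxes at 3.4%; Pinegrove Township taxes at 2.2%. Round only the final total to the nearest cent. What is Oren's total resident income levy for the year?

£1219.78

Riverford District, January 1 – February 14, 1995: 45 days → £41000 × 1.1% × 45/365 = £55.6027
Sandholm, February 15 – November 18, 1995: 277 days → £41000 × 3.4% × 277/365 = £1057.9123
Pinegrove Township, November 19 – December 31, 1995: 43 days → £41000 × 2.2% × 43/365 = £106.2630
Total = £1219.7781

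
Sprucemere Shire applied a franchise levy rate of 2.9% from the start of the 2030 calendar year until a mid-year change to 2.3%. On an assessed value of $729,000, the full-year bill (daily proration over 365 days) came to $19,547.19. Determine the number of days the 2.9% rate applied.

Let d = days at the first rate; then 365 − d days at the second rate.
$729,000 × [2.9%·d + 2.3%·(365−d)] / 365 = $19,547.19
Solving gives d = 232, so the new rate took effect on 21 August 2030.

232 days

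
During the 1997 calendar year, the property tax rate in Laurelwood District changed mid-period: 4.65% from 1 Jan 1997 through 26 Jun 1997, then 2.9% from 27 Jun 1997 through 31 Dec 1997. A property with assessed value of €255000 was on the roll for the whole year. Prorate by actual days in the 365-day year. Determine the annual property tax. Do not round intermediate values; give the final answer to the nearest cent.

1 Jan – 26 Jun 1997: 177 days at 4.65% → €255000 × 4.65% × 177/365 = €5750.0753
27 Jun – 31 Dec 1997: 188 days at 2.9% → €255000 × 2.9% × 188/365 = €3808.9315
Total = €9559.0068

€9559.01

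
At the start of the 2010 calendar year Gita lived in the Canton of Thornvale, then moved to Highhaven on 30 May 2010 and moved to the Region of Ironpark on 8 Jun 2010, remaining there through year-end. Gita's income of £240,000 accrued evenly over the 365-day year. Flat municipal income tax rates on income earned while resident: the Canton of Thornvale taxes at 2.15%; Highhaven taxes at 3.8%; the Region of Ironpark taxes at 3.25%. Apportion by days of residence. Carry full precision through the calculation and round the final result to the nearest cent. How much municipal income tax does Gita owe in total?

£6,754.85

The Canton of Thornvale, 1 Jan – 29 May 2010: 149 days → £240,000 × 2.15% × 149/365 = £2,106.4110
Highhaven, 30 May – 7 Jun 2010: 9 days → £240,000 × 3.8% × 9/365 = £224.8767
The Region of Ironpark, 8 Jun – 31 Dec 2010: 207 days → £240,000 × 3.25% × 207/365 = £4,423.5616
Total = £6,754.8493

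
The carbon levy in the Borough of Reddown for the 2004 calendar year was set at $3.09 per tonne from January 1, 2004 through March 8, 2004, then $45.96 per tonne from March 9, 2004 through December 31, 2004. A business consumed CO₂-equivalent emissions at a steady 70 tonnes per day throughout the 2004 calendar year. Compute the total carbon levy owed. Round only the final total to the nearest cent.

$973434.00

January 1 – March 8, 2004: 68 days × 70 tonnes/day = 4,760 tonnes at $3.09/tonne → $14708.40
March 9 – December 31, 2004: 298 days × 70 tonnes/day = 20,860 tonnes at $45.96/tonne → $958725.60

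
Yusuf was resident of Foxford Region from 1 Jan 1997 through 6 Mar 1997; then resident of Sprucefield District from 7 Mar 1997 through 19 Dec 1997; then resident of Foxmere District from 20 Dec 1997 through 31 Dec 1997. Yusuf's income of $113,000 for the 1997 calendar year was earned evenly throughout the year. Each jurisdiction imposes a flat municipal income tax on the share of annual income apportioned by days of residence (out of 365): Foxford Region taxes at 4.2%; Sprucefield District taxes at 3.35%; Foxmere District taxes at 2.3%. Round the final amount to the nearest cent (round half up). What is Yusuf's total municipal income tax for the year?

Foxford Region, 1 Jan – 6 Mar 1997: 65 days → $113,000 × 4.2% × 65/365 = $845.1781
Sprucefield District, 7 Mar – 19 Dec 1997: 288 days → $113,000 × 3.35% × 288/365 = $2,986.9151
Foxmere District, 20 Dec – 31 Dec 1997: 12 days → $113,000 × 2.3% × 12/365 = $85.4466
Total = $3,917.5397

$3,917.54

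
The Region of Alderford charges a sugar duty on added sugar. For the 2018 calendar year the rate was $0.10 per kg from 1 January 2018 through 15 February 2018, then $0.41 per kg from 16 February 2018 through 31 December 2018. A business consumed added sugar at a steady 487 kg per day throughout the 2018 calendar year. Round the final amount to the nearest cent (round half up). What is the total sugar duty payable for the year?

$65,934.93

1 January – 15 February 2018: 46 days × 487 kg/day = 22,402 kg at $0.10/kg → $2,240.20
16 February – 31 December 2018: 319 days × 487 kg/day = 155,353 kg at $0.41/kg → $63,694.73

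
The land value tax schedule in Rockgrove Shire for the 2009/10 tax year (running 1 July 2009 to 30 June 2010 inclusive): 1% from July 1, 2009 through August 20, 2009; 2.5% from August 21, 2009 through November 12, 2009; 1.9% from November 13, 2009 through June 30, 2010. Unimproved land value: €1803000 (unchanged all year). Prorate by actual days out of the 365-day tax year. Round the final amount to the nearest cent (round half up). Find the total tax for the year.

€34479.29

July 1 – August 20, 2009: 51 days at 1% → €1803000 × 1% × 51/365 = €2519.2603
August 21 – November 12, 2009: 84 days at 2.5% → €1803000 × 2.5% × 84/365 = €10373.4247
November 13, 2009 – June 30, 2010: 230 days at 1.9% → €1803000 × 1.9% × 230/365 = €21586.6027
Total = €34479.2877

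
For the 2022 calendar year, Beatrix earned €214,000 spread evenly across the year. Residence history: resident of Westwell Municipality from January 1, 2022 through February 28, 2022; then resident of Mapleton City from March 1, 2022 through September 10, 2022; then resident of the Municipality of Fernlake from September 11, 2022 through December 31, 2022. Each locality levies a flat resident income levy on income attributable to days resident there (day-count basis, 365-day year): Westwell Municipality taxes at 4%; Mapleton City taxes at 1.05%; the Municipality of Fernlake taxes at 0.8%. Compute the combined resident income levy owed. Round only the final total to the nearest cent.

€3,103.29

Westwell Municipality, January 1 – February 28, 2022: 59 days → €214,000 × 4% × 59/365 = €1,383.6712
Mapleton City, March 1 – September 10, 2022: 194 days → €214,000 × 1.05% × 194/365 = €1,194.2959
The Municipality of Fernlake, September 11 – December 31, 2022: 112 days → €214,000 × 0.8% × 112/365 = €525.3260
Total = €3,103.2932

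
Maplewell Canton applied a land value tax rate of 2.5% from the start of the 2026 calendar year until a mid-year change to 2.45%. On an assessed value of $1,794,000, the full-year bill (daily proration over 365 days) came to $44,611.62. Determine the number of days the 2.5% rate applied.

268 days

Let d = days at the first rate; then 365 − d days at the second rate.
$1,794,000 × [2.5%·d + 2.45%·(365−d)] / 365 = $44,611.62
Solving gives d = 268, so the new rate took effect on 26 Sep 2026.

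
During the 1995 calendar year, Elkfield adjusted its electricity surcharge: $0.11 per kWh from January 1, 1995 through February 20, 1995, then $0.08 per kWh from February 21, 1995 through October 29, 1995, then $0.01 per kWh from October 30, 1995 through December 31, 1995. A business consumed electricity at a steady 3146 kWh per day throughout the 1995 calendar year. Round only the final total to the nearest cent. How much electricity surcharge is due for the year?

January 1 – February 20, 1995: 51 days × 3146 kWh/day = 160,446 kWh at $0.11/kWh → $17,649.06
February 21 – October 29, 1995: 251 days × 3146 kWh/day = 789,646 kWh at $0.08/kWh → $63,171.68
October 30 – December 31, 1995: 63 days × 3146 kWh/day = 198,198 kWh at $0.01/kWh → $1,981.98

$82,802.72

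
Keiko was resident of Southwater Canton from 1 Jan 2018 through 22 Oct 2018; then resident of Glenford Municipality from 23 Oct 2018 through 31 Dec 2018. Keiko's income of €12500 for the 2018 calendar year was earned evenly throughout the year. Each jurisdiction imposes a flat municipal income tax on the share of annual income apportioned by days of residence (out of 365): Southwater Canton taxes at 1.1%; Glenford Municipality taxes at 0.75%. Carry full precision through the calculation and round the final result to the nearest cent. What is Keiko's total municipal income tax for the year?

Southwater Canton, 1 Jan – 22 Oct 2018: 295 days → €12500 × 1.1% × 295/365 = €111.1301
Glenford Municipality, 23 Oct – 31 Dec 2018: 70 days → €12500 × 0.75% × 70/365 = €17.9795
Total = €129.1096

€129.11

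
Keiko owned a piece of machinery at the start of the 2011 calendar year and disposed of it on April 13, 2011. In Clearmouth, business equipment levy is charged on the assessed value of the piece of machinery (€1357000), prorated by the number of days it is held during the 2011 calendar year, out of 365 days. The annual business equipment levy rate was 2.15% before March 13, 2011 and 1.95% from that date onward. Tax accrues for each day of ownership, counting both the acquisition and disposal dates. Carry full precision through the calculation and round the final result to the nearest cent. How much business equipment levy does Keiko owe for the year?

January 1 – March 12, 2011: 71 days at 2.15% → €1357000 × 2.15% × 71/365 = €5675.2342
March 13 – April 13, 2011: 32 days at 1.95% → €1357000 × 1.95% × 32/365 = €2319.9123
Total = €7995.1466

€7995.15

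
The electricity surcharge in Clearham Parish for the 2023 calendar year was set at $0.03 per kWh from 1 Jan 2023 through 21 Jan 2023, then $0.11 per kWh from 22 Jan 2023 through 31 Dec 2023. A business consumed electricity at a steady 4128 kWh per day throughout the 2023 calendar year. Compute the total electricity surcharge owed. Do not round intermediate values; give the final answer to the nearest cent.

$158804.16

1 Jan – 21 Jan 2023: 21 days × 4128 kWh/day = 86,688 kWh at $0.03/kWh → $2600.64
22 Jan – 31 Dec 2023: 344 days × 4128 kWh/day = 1,420,032 kWh at $0.11/kWh → $156203.52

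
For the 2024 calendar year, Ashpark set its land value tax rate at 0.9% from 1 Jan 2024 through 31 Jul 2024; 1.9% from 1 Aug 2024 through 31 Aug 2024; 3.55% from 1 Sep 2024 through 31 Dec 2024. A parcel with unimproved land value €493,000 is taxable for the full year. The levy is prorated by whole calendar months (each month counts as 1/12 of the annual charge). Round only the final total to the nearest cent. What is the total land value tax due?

€9,202.67

1 Jan – 31 Jul 2024: 7 months at 0.9% → €493,000 × 0.9% × 7/12 = €2,588.2500
1 Aug – 31 Aug 2024: 1 month at 1.9% → €493,000 × 1.9% × 1/12 = €780.5833
1 Sep – 31 Dec 2024: 4 months at 3.55% → €493,000 × 3.55% × 4/12 = €5,833.8333
Total = €9,202.6667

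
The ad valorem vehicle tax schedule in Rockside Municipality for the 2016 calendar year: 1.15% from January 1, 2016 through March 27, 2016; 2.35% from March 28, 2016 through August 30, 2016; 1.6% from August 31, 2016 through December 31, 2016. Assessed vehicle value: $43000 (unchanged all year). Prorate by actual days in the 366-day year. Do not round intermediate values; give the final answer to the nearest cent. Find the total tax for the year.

January 1 – March 27, 2016: 87 days at 1.15% → $43000 × 1.15% × 87/366 = $117.5451
March 28 – August 30, 2016: 156 days at 2.35% → $43000 × 2.35% × 156/366 = $430.7049
August 31 – December 31, 2016: 123 days at 1.6% → $43000 × 1.6% × 123/366 = $231.2131
Total = $779.4631

$779.46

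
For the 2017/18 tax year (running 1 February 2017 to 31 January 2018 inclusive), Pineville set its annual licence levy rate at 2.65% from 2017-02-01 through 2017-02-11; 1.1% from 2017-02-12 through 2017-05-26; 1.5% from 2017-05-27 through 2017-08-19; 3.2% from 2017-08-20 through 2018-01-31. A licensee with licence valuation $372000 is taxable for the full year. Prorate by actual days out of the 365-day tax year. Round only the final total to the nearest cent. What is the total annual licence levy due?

$8143.74

2017-02-01 to 2017-02-11: 11 days at 2.65% → $372000 × 2.65% × 11/365 = $297.0904
2017-02-12 to 2017-05-26: 104 days at 1.1% → $372000 × 1.1% × 104/365 = $1165.9397
2017-05-27 to 2017-08-19: 85 days at 1.5% → $372000 × 1.5% × 85/365 = $1299.4521
2017-08-20 to 2018-01-31: 165 days at 3.2% → $372000 × 3.2% × 165/365 = $5381.2603
Total = $8143.7425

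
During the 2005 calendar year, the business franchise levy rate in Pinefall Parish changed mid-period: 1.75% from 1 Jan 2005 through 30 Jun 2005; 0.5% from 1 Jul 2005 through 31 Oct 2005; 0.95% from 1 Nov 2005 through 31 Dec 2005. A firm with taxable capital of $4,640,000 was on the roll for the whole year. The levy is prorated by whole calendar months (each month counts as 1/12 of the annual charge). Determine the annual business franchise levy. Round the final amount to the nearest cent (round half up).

$55,680.00

1 Jan – 30 Jun 2005: 6 months at 1.75% → $4,640,000 × 1.75% × 6/12 = $40,600.0000
1 Jul – 31 Oct 2005: 4 months at 0.5% → $4,640,000 × 0.5% × 4/12 = $7,733.3333
1 Nov – 31 Dec 2005: 2 months at 0.95% → $4,640,000 × 0.95% × 2/12 = $7,346.6667
Total = $55,680.0000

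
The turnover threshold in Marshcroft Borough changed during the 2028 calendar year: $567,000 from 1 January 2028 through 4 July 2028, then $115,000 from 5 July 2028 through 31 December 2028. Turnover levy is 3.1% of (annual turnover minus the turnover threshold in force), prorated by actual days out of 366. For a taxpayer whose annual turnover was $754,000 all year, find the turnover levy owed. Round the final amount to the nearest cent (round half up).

1 January – 4 July 2028: 186 days, exemption $567,000 → ($754,000 − $567,000) × 3.1% × 186/366 = $2,946.0164
5 July – 31 December 2028: 180 days, exemption $115,000 → ($754,000 − $115,000) × 3.1% × 180/366 = $9,742.1311
Total = $12,688.1475

$12,688.15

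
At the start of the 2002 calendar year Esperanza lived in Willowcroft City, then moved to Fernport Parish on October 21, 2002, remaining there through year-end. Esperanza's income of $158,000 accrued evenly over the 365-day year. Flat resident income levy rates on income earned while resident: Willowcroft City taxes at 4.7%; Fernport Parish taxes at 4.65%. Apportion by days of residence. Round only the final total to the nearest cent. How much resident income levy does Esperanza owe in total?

$7,410.42

Willowcroft City, January 1 – October 20, 2002: 293 days → $158,000 × 4.7% × 293/365 = $5,961.1452
Fernport Parish, October 21 – December 31, 2002: 72 days → $158,000 × 4.65% × 72/365 = $1,449.2712
Total = $7,410.4164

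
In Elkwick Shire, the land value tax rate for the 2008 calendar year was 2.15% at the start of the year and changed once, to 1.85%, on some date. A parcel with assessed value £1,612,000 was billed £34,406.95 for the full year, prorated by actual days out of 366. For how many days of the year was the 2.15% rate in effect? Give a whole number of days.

Let d = days at the first rate; then 366 − d days at the second rate.
£1,612,000 × [2.15%·d + 1.85%·(366−d)] / 366 = £34,406.95
Solving gives d = 347, so the new rate took effect on December 13, 2008.

347 days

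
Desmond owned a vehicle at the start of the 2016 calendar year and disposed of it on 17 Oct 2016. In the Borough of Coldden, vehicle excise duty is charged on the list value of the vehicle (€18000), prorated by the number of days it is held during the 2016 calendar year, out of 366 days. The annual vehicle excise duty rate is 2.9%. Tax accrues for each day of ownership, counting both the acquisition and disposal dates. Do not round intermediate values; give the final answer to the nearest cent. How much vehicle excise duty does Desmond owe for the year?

€415.03

Days held (1 Jan – 17 Oct 2016): 291 out of 366
Tax = €18000 × 2.9% × 291/366 = €415.0328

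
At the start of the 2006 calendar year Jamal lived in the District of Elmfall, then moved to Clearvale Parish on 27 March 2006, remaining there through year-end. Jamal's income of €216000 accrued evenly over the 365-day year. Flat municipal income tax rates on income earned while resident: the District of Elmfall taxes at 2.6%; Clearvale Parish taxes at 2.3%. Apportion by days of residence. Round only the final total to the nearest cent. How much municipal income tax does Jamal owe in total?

The District of Elmfall, 1 January – 26 March 2006: 85 days → €216000 × 2.6% × 85/365 = €1307.8356
Clearvale Parish, 27 March – 31 December 2006: 280 days → €216000 × 2.3% × 280/365 = €3811.0685
Total = €5118.9041

€5118.90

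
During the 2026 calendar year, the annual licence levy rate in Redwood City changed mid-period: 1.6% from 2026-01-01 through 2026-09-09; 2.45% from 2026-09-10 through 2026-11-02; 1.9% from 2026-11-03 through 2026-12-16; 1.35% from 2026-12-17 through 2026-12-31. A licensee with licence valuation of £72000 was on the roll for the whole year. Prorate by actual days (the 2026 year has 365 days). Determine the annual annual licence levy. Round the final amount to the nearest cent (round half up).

2026-01-01 to 2026-09-09: 252 days at 1.6% → £72000 × 1.6% × 252/365 = £795.3534
2026-09-10 to 2026-11-02: 54 days at 2.45% → £72000 × 2.45% × 54/365 = £260.9753
2026-11-03 to 2026-12-16: 44 days at 1.9% → £72000 × 1.9% × 44/365 = £164.9096
2026-12-17 to 2026-12-31: 15 days at 1.35% → £72000 × 1.35% × 15/365 = £39.9452
Total = £1261.1836

£1261.18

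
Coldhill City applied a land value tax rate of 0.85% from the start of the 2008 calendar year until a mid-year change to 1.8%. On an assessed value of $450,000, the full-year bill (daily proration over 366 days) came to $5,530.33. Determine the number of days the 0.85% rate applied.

220 days

Let d = days at the first rate; then 366 − d days at the second rate.
$450,000 × [0.85%·d + 1.8%·(366−d)] / 366 = $5,530.33
Solving gives d = 220, so the new rate took effect on 8 August 2008.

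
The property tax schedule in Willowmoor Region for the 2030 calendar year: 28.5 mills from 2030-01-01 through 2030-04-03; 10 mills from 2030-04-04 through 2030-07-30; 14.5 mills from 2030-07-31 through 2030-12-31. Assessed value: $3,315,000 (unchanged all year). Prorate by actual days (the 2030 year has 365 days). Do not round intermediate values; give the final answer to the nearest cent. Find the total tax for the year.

$55,069.87

2030-01-01 to 2030-04-03: 93 days at 28.5 mills → $3,315,000 × 2.85% × 93/365 = $24,072.3493
2030-04-04 to 2030-07-30: 118 days at 10 mills → $3,315,000 × 1% × 118/365 = $10,716.9863
2030-07-31 to 2030-12-31: 154 days at 14.5 mills → $3,315,000 × 1.45% × 154/365 = $20,280.5342
Total = $55,069.8699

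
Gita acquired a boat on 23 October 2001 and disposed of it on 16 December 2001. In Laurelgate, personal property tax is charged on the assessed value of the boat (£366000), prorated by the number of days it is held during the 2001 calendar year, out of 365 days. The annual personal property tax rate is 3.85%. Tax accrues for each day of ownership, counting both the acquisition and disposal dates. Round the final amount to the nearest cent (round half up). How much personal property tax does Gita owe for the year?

£2123.30

Days held (23 October – 16 December 2001): 55 out of 365
Tax = £366000 × 3.85% × 55/365 = £2123.3014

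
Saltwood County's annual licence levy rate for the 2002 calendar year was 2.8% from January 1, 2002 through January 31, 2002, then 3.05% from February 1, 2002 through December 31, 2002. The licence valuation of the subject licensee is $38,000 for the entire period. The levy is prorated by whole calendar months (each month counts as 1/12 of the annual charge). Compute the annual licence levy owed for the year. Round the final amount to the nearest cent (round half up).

January 1 – January 31, 2002: 1 month at 2.8% → $38,000 × 2.8% × 1/12 = $88.6667
February 1 – December 31, 2002: 11 months at 3.05% → $38,000 × 3.05% × 11/12 = $1,062.4167
Total = $1,151.0833

$1,151.08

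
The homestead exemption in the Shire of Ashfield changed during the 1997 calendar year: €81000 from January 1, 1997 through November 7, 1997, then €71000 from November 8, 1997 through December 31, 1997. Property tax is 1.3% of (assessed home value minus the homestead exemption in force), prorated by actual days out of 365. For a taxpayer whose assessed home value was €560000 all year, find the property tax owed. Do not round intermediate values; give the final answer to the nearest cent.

January 1 – November 7, 1997: 311 days, exemption €81000 → (€560000 − €81000) × 1.3% × 311/365 = €5305.7452
November 8 – December 31, 1997: 54 days, exemption €71000 → (€560000 − €71000) × 1.3% × 54/365 = €940.4877
Total = €6246.2329

€6246.23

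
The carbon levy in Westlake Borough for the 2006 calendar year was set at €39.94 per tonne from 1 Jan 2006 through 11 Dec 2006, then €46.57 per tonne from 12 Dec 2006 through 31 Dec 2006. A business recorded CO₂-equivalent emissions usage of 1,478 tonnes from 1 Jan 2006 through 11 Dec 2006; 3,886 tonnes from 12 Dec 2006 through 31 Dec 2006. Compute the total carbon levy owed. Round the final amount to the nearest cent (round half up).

1 Jan – 11 Dec 2006: 1,478 tonnes at €39.94/tonne → €59031.32
12 Dec – 31 Dec 2006: 3,886 tonnes at €46.57/tonne → €180971.02

€240002.34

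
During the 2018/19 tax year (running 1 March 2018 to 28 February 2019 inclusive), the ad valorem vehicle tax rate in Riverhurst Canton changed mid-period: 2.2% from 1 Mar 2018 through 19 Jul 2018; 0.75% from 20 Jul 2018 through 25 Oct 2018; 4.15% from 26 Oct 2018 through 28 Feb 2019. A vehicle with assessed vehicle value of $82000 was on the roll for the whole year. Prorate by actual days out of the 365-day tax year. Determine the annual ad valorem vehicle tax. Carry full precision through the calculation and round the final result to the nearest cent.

$2036.75

1 Mar – 19 Jul 2018: 141 days at 2.2% → $82000 × 2.2% × 141/365 = $696.8877
20 Jul – 25 Oct 2018: 98 days at 0.75% → $82000 × 0.75% × 98/365 = $165.1233
26 Oct 2018 – 28 Feb 2019: 126 days at 4.15% → $82000 × 4.15% × 126/365 = $1174.7342
Total = $2036.7452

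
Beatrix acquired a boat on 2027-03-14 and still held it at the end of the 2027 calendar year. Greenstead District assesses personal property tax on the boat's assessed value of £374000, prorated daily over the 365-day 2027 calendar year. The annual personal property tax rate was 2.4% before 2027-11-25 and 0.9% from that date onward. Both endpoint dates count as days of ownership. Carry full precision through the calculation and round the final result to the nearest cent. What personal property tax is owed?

2027-03-14 to 2027-11-24: 256 days at 2.4% → £374000 × 2.4% × 256/365 = £6295.4959
2027-11-25 to 2027-12-31: 37 days at 0.9% → £374000 × 0.9% × 37/365 = £341.2110
Total = £6636.7068

£6636.71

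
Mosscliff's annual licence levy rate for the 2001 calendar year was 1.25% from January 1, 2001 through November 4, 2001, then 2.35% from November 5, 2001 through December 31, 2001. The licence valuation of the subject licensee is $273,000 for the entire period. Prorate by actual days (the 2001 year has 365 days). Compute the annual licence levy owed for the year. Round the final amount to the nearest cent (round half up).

January 1 – November 4, 2001: 308 days at 1.25% → $273,000 × 1.25% × 308/365 = $2,879.5890
November 5 – December 31, 2001: 57 days at 2.35% → $273,000 × 2.35% × 57/365 = $1,001.8726
Total = $3,881.4616

$3,881.46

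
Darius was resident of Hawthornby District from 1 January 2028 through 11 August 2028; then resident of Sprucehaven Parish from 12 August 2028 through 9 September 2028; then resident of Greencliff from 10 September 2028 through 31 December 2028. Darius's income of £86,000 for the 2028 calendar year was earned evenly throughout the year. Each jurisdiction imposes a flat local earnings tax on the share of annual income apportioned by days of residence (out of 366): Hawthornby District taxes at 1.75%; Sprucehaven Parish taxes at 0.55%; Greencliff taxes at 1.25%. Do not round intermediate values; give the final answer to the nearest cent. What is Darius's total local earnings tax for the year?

Hawthornby District, 1 January – 11 August 2028: 224 days → £86,000 × 1.75% × 224/366 = £921.0929
Sprucehaven Parish, 12 August – 9 September 2028: 29 days → £86,000 × 0.55% × 29/366 = £37.4781
Greencliff, 10 September – 31 December 2028: 113 days → £86,000 × 1.25% × 113/366 = £331.8989
Total = £1,290.4699

£1,290.47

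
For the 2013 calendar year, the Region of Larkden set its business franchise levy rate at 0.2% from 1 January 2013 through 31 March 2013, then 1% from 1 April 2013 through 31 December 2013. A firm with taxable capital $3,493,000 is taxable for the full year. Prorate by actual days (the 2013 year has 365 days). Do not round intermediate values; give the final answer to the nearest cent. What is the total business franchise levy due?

1 January – 31 March 2013: 90 days at 0.2% → $3,493,000 × 0.2% × 90/365 = $1,722.5753
1 April – 31 December 2013: 275 days at 1% → $3,493,000 × 1% × 275/365 = $26,317.1233
Total = $28,039.6986

$28,039.70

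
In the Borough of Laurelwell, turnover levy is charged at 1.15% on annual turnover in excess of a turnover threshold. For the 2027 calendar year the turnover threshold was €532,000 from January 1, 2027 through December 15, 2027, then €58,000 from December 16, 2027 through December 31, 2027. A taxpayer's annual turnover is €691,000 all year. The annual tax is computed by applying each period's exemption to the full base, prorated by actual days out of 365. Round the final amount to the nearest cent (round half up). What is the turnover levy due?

€2,067.45

January 1 – December 15, 2027: 349 days, exemption €532,000 → (€691,000 − €532,000) × 1.15% × 349/365 = €1,748.3466
December 16 – December 31, 2027: 16 days, exemption €58,000 → (€691,000 − €58,000) × 1.15% × 16/365 = €319.1014
Total = €2,067.4479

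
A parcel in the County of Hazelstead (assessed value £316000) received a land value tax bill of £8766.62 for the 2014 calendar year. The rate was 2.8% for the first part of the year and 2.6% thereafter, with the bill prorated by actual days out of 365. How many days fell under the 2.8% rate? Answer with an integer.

318 days

Let d = days at the first rate; then 365 − d days at the second rate.
£316000 × [2.8%·d + 2.6%·(365−d)] / 365 = £8766.62
Solving gives d = 318, so the new rate took effect on 15 November 2014.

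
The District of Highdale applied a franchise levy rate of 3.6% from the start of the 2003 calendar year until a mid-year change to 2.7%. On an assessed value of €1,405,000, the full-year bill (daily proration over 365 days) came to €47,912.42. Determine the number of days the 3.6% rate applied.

Let d = days at the first rate; then 365 − d days at the second rate.
€1,405,000 × [3.6%·d + 2.7%·(365−d)] / 365 = €47,912.42
Solving gives d = 288, so the new rate took effect on October 16, 2003.

288 days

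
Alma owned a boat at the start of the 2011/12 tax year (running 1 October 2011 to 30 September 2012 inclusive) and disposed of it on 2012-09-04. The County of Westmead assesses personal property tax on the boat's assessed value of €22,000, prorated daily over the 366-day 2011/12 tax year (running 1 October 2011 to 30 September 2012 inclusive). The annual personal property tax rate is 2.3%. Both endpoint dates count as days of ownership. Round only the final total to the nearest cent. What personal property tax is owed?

Days held (2011-10-01 to 2012-09-04): 340 out of 366
Tax = €22,000 × 2.3% × 340/366 = €470.0546

€470.05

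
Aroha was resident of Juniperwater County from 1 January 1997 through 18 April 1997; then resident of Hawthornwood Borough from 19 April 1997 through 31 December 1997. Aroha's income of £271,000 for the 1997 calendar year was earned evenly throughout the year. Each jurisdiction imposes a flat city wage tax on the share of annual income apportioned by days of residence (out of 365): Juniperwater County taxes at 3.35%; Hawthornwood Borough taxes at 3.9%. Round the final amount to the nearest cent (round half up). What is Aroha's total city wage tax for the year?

Juniperwater County, 1 January – 18 April 1997: 108 days → £271,000 × 3.35% × 108/365 = £2,686.2411
Hawthornwood Borough, 19 April – 31 December 1997: 257 days → £271,000 × 3.9% × 257/365 = £7,441.7342
Total = £10,127.9753

£10,127.98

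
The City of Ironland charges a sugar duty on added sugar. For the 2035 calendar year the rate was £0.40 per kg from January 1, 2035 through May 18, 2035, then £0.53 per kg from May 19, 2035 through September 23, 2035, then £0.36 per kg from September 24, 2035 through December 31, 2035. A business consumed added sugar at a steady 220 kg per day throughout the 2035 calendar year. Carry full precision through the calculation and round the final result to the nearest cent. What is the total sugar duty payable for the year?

£34,909.60

January 1 – May 18, 2035: 138 days × 220 kg/day = 30,360 kg at £0.40/kg → £12,144.00
May 19 – September 23, 2035: 128 days × 220 kg/day = 28,160 kg at £0.53/kg → £14,924.80
September 24 – December 31, 2035: 99 days × 220 kg/day = 21,780 kg at £0.36/kg → £7,840.80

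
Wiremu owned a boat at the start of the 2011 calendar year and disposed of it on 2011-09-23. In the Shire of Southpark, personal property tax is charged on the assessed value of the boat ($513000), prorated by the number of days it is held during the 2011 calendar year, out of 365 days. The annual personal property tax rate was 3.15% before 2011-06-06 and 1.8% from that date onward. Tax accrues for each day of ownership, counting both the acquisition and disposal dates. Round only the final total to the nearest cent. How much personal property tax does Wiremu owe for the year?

2011-01-01 to 2011-06-05: 156 days at 3.15% → $513000 × 3.15% × 156/365 = $6906.5260
2011-06-06 to 2011-09-23: 110 days at 1.8% → $513000 × 1.8% × 110/365 = $2782.8493
Total = $9689.3753

$9689.38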